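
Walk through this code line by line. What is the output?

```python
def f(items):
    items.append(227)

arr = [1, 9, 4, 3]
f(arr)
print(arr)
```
[1, 9, 4, 3, 227]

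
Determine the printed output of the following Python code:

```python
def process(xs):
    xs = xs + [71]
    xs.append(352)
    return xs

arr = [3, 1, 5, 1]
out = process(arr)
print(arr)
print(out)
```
[3, 1, 5, 1]
[3, 1, 5, 1, 71, 352]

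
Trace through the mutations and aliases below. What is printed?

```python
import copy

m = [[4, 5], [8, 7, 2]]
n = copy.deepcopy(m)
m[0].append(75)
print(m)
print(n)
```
[[4, 5, 75], [8, 7, 2]]
[[4, 5], [8, 7, 2]]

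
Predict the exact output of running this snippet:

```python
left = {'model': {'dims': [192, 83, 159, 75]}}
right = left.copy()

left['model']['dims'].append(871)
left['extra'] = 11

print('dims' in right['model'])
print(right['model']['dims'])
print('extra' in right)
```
True
[192, 83, 159, 75, 871]
False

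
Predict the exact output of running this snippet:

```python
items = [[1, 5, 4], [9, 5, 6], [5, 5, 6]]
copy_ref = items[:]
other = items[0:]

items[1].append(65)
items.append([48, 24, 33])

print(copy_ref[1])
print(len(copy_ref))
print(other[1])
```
[9, 5, 6, 65]
3
[9, 5, 6, 65]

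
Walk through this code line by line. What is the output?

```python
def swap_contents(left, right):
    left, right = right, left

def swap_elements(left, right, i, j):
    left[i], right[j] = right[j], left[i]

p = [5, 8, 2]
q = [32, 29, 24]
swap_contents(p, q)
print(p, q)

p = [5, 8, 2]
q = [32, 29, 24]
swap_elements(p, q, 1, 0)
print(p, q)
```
[5, 8, 2] [32, 29, 24]
[5, 32, 2] [8, 29, 24]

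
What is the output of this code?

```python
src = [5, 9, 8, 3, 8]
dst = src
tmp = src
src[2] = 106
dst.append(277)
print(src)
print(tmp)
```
[5, 9, 106, 3, 8, 277]
[5, 9, 106, 3, 8, 277]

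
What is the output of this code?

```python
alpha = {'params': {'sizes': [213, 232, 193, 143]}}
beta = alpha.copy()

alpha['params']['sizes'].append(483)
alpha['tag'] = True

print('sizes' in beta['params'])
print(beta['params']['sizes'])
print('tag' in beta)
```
True
[213, 232, 193, 143, 483]
False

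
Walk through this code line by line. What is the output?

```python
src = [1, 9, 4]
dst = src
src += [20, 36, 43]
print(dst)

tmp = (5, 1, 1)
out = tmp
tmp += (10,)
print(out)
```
[1, 9, 4, 20, 36, 43]
(5, 1, 1)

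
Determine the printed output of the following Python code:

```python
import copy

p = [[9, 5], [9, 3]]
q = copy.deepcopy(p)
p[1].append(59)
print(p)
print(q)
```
[[9, 5], [9, 3, 59]]
[[9, 5], [9, 3]]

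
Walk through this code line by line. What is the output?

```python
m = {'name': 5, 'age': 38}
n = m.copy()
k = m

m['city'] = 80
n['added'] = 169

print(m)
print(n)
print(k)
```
{'name': 5, 'age': 38, 'city': 80}
{'name': 5, 'age': 38, 'added': 169}
{'name': 5, 'age': 38, 'city': 80}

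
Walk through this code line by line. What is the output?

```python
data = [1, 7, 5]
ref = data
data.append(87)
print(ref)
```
[1, 7, 5, 87]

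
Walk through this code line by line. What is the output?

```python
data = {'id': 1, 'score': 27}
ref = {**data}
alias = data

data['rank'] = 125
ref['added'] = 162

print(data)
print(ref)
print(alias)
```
{'id': 1, 'score': 27, 'rank': 125}
{'id': 1, 'score': 27, 'added': 162}
{'id': 1, 'score': 27, 'rank': 125}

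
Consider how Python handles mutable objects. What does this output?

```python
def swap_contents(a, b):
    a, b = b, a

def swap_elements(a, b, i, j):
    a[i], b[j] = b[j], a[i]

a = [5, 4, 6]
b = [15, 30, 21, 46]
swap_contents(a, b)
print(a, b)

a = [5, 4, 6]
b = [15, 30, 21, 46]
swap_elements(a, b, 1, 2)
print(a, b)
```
[5, 4, 6] [15, 30, 21, 46]
[5, 21, 6] [15, 30, 4, 46]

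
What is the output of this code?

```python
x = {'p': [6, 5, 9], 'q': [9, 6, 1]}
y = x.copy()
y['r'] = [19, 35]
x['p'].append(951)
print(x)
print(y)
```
{'p': [6, 5, 9, 951], 'q': [9, 6, 1]}
{'p': [6, 5, 9, 951], 'q': [9, 6, 1], 'r': [19, 35]}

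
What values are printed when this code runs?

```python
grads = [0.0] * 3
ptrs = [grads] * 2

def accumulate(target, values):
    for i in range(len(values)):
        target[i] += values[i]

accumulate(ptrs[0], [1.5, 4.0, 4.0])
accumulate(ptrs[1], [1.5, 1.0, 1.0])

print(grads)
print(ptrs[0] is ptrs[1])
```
[3.0, 5.0, 5.0]
True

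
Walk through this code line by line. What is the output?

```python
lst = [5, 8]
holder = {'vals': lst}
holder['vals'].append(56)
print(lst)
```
[5, 8, 56]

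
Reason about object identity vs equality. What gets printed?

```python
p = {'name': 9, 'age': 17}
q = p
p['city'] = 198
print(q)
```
{'name': 9, 'age': 17, 'city': 198}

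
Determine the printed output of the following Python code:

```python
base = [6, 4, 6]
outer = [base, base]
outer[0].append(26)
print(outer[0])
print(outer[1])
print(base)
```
[6, 4, 6, 26]
[6, 4, 6, 26]
[6, 4, 6, 26]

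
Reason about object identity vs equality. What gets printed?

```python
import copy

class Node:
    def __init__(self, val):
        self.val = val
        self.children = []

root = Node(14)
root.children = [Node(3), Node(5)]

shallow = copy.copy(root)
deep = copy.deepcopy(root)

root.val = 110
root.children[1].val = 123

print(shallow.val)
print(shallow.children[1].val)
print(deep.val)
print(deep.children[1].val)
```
14
123
14
5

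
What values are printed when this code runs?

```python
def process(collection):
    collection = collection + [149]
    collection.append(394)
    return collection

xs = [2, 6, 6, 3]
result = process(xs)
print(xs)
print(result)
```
[2, 6, 6, 3]
[2, 6, 6, 3, 149, 394]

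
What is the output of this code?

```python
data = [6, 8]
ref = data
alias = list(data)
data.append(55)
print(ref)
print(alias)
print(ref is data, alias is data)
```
[6, 8, 55]
[6, 8]
True False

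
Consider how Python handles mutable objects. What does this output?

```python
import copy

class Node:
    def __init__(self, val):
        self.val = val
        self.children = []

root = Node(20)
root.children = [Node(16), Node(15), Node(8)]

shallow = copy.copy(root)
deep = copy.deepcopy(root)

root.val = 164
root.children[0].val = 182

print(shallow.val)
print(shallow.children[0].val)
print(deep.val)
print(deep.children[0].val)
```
20
182
20
16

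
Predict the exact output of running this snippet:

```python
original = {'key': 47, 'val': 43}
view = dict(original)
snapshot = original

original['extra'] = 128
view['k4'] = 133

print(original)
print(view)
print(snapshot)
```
{'key': 47, 'val': 43, 'extra': 128}
{'key': 47, 'val': 43, 'k4': 133}
{'key': 47, 'val': 43, 'extra': 128}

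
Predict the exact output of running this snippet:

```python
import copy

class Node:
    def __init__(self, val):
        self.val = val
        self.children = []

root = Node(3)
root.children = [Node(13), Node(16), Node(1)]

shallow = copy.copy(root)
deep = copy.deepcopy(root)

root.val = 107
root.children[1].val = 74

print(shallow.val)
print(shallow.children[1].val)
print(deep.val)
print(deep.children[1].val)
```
3
74
3
16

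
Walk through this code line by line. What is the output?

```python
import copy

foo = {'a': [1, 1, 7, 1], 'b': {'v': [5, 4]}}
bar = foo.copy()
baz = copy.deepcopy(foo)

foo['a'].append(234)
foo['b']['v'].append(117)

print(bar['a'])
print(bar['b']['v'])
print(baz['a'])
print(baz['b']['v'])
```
[1, 1, 7, 1, 234]
[5, 4, 117]
[1, 1, 7, 1]
[5, 4]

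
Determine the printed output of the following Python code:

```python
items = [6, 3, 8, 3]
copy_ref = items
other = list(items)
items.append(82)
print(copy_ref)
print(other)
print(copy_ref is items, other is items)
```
[6, 3, 8, 3, 82]
[6, 3, 8, 3]
True False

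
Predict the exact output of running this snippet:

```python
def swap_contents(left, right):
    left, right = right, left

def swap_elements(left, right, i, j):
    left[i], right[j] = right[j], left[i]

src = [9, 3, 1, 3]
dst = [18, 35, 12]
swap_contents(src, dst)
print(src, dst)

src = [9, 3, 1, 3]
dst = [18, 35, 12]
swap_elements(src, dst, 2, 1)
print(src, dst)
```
[9, 3, 1, 3] [18, 35, 12]
[9, 3, 35, 3] [18, 1, 12]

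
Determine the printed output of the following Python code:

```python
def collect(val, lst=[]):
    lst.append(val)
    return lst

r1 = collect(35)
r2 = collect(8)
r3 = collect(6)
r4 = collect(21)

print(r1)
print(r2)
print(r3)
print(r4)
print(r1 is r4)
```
[35, 8, 6, 21]
[35, 8, 6, 21]
[35, 8, 6, 21]
[35, 8, 6, 21]
True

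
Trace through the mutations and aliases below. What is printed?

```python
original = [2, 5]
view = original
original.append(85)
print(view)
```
[2, 5, 85]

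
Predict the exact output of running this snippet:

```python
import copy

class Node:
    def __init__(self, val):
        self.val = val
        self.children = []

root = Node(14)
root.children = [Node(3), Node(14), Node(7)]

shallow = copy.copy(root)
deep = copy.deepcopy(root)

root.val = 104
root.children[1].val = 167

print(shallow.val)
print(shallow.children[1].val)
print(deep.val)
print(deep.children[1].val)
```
14
167
14
14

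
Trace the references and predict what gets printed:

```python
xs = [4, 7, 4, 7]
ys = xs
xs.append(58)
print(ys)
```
[4, 7, 4, 7, 58]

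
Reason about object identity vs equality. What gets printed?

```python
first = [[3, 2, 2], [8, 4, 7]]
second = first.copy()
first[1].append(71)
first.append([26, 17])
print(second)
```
[[3, 2, 2], [8, 4, 7, 71]]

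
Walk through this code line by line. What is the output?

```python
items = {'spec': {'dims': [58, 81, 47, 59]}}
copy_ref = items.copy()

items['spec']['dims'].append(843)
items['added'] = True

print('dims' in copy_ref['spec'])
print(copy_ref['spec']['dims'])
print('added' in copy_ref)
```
True
[58, 81, 47, 59, 843]
False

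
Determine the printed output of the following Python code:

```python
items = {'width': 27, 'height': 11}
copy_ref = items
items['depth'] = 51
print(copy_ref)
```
{'width': 27, 'height': 11, 'depth': 51}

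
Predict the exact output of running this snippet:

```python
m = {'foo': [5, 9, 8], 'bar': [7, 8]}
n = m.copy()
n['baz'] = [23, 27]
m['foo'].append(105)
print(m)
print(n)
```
{'foo': [5, 9, 8, 105], 'bar': [7, 8]}
{'foo': [5, 9, 8, 105], 'bar': [7, 8], 'baz': [23, 27]}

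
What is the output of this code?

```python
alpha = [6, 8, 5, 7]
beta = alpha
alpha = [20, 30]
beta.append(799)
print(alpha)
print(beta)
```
[20, 30]
[6, 8, 5, 7, 799]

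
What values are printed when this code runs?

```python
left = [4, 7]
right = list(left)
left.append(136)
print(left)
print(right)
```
[4, 7, 136]
[4, 7]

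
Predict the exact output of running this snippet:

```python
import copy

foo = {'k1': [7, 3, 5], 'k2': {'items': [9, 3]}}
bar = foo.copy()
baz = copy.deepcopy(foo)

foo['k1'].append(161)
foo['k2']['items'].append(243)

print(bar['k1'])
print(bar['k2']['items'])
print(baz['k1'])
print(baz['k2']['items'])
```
[7, 3, 5, 161]
[9, 3, 243]
[7, 3, 5]
[9, 3]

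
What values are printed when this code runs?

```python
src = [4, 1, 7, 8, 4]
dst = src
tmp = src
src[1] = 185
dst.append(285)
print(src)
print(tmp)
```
[4, 185, 7, 8, 4, 285]
[4, 185, 7, 8, 4, 285]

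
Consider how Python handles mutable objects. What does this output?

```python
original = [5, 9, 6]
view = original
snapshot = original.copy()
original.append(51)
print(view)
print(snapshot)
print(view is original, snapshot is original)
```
[5, 9, 6, 51]
[5, 9, 6]
True False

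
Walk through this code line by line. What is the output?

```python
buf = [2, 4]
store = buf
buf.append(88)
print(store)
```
[2, 4, 88]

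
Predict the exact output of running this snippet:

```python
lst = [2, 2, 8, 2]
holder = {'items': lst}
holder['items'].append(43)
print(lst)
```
[2, 2, 8, 2, 43]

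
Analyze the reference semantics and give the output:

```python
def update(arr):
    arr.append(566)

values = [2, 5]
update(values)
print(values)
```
[2, 5, 566]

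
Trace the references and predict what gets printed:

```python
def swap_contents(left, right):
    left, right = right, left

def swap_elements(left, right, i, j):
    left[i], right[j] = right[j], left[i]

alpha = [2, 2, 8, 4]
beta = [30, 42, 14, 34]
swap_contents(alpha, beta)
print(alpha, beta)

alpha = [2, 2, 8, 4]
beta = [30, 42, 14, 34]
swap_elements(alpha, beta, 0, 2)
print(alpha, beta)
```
[2, 2, 8, 4] [30, 42, 14, 34]
[14, 2, 8, 4] [30, 42, 2, 34]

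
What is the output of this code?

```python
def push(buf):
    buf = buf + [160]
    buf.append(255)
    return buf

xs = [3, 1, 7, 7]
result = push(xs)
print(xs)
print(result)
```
[3, 1, 7, 7]
[3, 1, 7, 7, 160, 255]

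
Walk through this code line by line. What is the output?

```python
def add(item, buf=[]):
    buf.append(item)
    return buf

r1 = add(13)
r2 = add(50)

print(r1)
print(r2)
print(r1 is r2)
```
[13, 50]
[13, 50]
True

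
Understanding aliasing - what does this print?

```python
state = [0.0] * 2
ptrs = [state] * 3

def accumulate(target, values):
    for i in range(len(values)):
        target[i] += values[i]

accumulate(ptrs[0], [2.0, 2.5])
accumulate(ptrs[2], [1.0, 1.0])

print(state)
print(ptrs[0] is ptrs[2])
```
[3.0, 3.5]
True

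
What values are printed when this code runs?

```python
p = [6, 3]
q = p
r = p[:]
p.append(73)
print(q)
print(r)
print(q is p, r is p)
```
[6, 3, 73]
[6, 3]
True False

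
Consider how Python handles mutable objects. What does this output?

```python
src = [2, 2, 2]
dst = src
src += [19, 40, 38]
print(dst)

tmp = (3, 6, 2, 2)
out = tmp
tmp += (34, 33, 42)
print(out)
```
[2, 2, 2, 19, 40, 38]
(3, 6, 2, 2)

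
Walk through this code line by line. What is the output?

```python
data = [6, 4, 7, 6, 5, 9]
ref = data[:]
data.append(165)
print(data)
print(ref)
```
[6, 4, 7, 6, 5, 9, 165]
[6, 4, 7, 6, 5, 9]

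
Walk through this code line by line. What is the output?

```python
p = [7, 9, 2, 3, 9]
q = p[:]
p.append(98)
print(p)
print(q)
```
[7, 9, 2, 3, 9, 98]
[7, 9, 2, 3, 9]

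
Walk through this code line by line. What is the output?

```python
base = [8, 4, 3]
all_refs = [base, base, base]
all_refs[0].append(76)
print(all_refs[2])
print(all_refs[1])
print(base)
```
[8, 4, 3, 76]
[8, 4, 3, 76]
[8, 4, 3, 76]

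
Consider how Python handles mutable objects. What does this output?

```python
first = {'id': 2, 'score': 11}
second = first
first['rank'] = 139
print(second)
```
{'id': 2, 'score': 11, 'rank': 139}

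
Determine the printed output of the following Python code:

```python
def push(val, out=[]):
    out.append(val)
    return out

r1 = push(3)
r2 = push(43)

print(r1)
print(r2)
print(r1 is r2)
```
[3, 43]
[3, 43]
True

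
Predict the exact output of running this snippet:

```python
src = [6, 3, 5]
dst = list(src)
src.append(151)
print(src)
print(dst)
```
[6, 3, 5, 151]
[6, 3, 5]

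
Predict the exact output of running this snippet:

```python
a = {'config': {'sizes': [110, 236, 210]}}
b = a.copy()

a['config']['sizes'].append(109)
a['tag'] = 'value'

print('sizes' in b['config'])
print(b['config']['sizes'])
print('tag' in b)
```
True
[110, 236, 210, 109]
False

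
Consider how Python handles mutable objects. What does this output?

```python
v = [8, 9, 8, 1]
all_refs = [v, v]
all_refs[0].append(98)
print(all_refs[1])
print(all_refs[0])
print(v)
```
[8, 9, 8, 1, 98]
[8, 9, 8, 1, 98]
[8, 9, 8, 1, 98]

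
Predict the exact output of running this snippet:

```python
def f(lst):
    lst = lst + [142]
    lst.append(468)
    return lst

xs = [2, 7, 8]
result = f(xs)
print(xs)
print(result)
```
[2, 7, 8]
[2, 7, 8, 142, 468]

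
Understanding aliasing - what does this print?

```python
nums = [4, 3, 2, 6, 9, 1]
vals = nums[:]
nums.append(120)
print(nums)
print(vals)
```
[4, 3, 2, 6, 9, 1, 120]
[4, 3, 2, 6, 9, 1]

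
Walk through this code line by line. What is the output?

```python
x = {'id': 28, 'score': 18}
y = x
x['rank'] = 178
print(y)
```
{'id': 28, 'score': 18, 'rank': 178}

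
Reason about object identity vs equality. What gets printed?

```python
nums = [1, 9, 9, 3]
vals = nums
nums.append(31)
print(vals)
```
[1, 9, 9, 3, 31]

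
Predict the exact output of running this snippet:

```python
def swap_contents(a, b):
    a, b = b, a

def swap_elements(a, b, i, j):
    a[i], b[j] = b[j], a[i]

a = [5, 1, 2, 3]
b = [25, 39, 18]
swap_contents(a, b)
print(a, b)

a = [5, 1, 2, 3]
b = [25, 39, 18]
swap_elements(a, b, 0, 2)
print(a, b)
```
[5, 1, 2, 3] [25, 39, 18]
[18, 1, 2, 3] [25, 39, 5]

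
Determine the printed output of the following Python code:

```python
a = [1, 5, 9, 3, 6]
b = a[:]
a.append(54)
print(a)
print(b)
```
[1, 5, 9, 3, 6, 54]
[1, 5, 9, 3, 6]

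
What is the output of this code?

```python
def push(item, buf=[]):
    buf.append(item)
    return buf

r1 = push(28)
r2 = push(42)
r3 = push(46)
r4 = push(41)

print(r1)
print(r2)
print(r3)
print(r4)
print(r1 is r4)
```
[28, 42, 46, 41]
[28, 42, 46, 41]
[28, 42, 46, 41]
[28, 42, 46, 41]
True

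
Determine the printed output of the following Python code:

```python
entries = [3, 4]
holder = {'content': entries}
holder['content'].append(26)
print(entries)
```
[3, 4, 26]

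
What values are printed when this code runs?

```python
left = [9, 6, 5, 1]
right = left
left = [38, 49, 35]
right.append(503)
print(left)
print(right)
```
[38, 49, 35]
[9, 6, 5, 1, 503]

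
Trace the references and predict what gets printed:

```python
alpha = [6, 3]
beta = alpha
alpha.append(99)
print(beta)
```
[6, 3, 99]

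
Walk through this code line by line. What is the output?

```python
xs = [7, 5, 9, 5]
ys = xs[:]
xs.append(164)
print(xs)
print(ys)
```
[7, 5, 9, 5, 164]
[7, 5, 9, 5]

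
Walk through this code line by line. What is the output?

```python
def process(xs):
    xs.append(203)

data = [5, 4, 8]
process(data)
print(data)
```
[5, 4, 8, 203]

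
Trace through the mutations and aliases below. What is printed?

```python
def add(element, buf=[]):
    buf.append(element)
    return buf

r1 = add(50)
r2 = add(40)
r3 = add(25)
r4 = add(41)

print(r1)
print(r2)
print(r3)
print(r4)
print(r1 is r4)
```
[50, 40, 25, 41]
[50, 40, 25, 41]
[50, 40, 25, 41]
[50, 40, 25, 41]
True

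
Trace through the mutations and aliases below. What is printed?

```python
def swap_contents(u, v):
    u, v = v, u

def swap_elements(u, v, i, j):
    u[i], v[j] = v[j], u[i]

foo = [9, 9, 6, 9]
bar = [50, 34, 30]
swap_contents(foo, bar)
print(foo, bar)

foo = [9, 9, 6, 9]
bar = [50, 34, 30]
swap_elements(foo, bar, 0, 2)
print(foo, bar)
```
[9, 9, 6, 9] [50, 34, 30]
[30, 9, 6, 9] [50, 34, 9]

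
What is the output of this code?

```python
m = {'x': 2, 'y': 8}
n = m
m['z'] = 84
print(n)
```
{'x': 2, 'y': 8, 'z': 84}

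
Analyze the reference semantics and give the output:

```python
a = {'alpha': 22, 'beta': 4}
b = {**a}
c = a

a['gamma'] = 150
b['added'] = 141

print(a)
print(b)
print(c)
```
{'alpha': 22, 'beta': 4, 'gamma': 150}
{'alpha': 22, 'beta': 4, 'added': 141}
{'alpha': 22, 'beta': 4, 'gamma': 150}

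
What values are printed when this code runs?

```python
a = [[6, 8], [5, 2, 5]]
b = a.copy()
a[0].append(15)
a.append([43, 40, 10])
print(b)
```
[[6, 8, 15], [5, 2, 5]]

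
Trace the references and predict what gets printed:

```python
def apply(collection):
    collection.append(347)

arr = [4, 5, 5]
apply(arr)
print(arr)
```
[4, 5, 5, 347]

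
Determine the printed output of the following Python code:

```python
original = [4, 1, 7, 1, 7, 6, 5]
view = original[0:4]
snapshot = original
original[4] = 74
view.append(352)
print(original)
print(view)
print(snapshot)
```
[4, 1, 7, 1, 74, 6, 5]
[4, 1, 7, 1, 352]
[4, 1, 7, 1, 74, 6, 5]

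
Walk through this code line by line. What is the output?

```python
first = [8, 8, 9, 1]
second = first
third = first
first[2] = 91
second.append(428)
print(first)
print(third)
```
[8, 8, 91, 1, 428]
[8, 8, 91, 1, 428]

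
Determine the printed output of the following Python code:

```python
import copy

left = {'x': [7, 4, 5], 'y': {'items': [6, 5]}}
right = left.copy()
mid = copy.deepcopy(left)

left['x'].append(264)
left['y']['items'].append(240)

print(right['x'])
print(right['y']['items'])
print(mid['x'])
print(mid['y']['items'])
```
[7, 4, 5, 264]
[6, 5, 240]
[7, 4, 5]
[6, 5]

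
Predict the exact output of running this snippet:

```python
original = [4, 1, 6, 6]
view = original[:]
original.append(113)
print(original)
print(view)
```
[4, 1, 6, 6, 113]
[4, 1, 6, 6]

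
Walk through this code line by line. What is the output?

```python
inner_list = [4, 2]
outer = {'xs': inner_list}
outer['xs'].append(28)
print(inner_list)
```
[4, 2, 28]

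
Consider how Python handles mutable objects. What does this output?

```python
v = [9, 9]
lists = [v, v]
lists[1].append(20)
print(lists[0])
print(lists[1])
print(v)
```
[9, 9, 20]
[9, 9, 20]
[9, 9, 20]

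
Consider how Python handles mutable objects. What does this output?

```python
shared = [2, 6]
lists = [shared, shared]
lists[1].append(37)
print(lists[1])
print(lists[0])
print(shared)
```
[2, 6, 37]
[2, 6, 37]
[2, 6, 37]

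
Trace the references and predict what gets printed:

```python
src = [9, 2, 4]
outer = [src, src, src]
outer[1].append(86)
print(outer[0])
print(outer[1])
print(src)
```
[9, 2, 4, 86]
[9, 2, 4, 86]
[9, 2, 4, 86]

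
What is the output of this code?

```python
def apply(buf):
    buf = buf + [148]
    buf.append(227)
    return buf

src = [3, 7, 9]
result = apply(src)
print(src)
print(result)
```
[3, 7, 9]
[3, 7, 9, 148, 227]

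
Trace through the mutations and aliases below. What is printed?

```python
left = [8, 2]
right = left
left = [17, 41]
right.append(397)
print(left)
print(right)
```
[17, 41]
[8, 2, 397]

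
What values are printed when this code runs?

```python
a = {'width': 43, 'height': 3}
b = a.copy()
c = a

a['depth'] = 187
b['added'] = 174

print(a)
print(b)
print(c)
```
{'width': 43, 'height': 3, 'depth': 187}
{'width': 43, 'height': 3, 'added': 174}
{'width': 43, 'height': 3, 'depth': 187}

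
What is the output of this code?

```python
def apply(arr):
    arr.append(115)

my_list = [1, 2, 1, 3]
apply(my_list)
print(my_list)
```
[1, 2, 1, 3, 115]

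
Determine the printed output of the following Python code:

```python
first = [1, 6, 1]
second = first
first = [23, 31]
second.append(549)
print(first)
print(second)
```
[23, 31]
[1, 6, 1, 549]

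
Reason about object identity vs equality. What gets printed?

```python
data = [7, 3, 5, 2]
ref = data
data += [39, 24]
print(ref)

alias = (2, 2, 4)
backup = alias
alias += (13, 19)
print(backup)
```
[7, 3, 5, 2, 39, 24]
(2, 2, 4)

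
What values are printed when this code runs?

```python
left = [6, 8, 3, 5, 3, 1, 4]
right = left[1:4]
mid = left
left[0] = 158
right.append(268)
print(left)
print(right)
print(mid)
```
[158, 8, 3, 5, 3, 1, 4]
[8, 3, 5, 268]
[158, 8, 3, 5, 3, 1, 4]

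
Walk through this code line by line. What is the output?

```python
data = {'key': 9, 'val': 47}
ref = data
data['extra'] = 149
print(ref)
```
{'key': 9, 'val': 47, 'extra': 149}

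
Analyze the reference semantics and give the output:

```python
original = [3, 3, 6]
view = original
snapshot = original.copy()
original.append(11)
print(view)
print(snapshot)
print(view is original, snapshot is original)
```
[3, 3, 6, 11]
[3, 3, 6]
True False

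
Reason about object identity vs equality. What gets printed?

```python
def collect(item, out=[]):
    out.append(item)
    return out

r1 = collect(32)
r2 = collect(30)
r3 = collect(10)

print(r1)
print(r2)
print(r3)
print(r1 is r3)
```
[32, 30, 10]
[32, 30, 10]
[32, 30, 10]
True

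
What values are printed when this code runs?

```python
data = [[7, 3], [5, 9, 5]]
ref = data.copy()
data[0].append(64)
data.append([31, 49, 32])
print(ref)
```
[[7, 3, 64], [5, 9, 5]]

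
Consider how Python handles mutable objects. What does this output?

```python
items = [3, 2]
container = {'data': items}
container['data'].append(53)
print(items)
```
[3, 2, 53]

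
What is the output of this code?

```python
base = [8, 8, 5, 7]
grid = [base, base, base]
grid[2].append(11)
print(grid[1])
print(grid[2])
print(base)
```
[8, 8, 5, 7, 11]
[8, 8, 5, 7, 11]
[8, 8, 5, 7, 11]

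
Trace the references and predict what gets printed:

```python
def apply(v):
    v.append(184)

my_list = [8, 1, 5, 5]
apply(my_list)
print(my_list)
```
[8, 1, 5, 5, 184]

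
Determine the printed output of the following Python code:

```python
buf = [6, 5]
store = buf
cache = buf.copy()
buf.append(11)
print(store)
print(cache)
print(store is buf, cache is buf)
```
[6, 5, 11]
[6, 5]
True False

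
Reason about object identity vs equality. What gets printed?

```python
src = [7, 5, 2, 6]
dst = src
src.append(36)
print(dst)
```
[7, 5, 2, 6, 36]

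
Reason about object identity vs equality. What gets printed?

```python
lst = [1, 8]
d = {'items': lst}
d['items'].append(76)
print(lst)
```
[1, 8, 76]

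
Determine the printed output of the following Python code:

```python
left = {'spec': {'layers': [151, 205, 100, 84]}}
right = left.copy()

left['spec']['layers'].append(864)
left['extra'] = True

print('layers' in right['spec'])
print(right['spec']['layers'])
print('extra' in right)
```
True
[151, 205, 100, 84, 864]
False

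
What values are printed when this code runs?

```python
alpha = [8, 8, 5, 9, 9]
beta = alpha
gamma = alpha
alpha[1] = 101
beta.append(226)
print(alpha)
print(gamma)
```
[8, 101, 5, 9, 9, 226]
[8, 101, 5, 9, 9, 226]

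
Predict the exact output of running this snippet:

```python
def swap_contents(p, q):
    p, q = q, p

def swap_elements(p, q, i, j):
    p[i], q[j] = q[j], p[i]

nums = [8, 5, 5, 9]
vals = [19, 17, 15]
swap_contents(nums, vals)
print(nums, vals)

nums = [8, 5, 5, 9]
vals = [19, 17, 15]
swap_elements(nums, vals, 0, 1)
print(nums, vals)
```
[8, 5, 5, 9] [19, 17, 15]
[17, 5, 5, 9] [19, 8, 15]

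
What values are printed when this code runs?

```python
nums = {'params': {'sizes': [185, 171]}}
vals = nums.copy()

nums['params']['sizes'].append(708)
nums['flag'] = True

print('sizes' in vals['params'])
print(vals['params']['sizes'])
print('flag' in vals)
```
True
[185, 171, 708]
False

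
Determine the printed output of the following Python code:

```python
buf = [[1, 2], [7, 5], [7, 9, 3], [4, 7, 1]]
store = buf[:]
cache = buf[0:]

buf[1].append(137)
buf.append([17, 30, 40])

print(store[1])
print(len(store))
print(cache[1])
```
[7, 5, 137]
4
[7, 5, 137]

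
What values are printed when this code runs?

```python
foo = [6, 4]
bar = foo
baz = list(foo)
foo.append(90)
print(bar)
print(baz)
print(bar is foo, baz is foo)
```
[6, 4, 90]
[6, 4]
True False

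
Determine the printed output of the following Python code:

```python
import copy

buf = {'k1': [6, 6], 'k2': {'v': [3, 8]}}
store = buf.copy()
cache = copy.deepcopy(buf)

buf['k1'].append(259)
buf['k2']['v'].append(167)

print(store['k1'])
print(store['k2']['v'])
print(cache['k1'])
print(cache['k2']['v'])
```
[6, 6, 259]
[3, 8, 167]
[6, 6]
[3, 8]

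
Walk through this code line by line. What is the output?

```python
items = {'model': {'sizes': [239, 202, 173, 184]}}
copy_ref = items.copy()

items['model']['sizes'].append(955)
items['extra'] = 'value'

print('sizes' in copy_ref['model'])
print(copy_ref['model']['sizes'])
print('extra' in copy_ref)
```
True
[239, 202, 173, 184, 955]
False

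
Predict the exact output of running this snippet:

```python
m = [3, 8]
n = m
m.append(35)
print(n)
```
[3, 8, 35]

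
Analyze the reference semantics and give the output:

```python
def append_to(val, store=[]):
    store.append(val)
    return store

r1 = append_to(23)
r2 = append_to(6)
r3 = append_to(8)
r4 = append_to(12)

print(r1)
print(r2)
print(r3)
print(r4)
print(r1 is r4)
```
[23, 6, 8, 12]
[23, 6, 8, 12]
[23, 6, 8, 12]
[23, 6, 8, 12]
True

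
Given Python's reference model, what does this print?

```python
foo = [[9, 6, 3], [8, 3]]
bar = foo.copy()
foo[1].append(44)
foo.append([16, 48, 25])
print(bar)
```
[[9, 6, 3], [8, 3, 44]]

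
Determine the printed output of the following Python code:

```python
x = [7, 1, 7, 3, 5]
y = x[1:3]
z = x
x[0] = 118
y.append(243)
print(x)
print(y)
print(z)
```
[118, 1, 7, 3, 5]
[1, 7, 243]
[118, 1, 7, 3, 5]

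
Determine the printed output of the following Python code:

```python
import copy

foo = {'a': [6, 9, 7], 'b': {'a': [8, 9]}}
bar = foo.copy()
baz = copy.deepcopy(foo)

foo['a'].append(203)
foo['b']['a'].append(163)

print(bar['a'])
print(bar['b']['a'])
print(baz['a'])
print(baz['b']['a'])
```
[6, 9, 7, 203]
[8, 9, 163]
[6, 9, 7]
[8, 9]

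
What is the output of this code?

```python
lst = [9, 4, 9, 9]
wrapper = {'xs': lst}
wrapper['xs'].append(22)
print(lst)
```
[9, 4, 9, 9, 22]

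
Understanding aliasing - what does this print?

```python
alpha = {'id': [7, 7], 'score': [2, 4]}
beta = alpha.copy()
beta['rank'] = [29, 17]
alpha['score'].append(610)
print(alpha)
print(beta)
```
{'id': [7, 7], 'score': [2, 4, 610]}
{'id': [7, 7], 'score': [2, 4, 610], 'rank': [29, 17]}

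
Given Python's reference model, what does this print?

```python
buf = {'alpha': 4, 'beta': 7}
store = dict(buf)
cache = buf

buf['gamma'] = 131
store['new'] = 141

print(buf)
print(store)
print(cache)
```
{'alpha': 4, 'beta': 7, 'gamma': 131}
{'alpha': 4, 'beta': 7, 'new': 141}
{'alpha': 4, 'beta': 7, 'gamma': 131}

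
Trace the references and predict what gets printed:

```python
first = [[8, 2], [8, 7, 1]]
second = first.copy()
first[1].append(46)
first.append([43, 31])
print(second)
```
[[8, 2], [8, 7, 1, 46]]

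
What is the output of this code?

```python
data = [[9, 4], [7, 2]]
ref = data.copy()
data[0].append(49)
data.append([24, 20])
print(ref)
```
[[9, 4, 49], [7, 2]]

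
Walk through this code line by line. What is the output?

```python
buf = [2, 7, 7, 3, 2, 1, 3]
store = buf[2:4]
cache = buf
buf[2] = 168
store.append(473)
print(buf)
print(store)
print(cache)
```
[2, 7, 168, 3, 2, 1, 3]
[7, 3, 473]
[2, 7, 168, 3, 2, 1, 3]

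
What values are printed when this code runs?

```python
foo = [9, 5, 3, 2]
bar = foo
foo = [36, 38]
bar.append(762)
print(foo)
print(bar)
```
[36, 38]
[9, 5, 3, 2, 762]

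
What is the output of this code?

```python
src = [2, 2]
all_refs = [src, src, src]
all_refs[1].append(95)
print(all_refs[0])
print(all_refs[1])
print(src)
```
[2, 2, 95]
[2, 2, 95]
[2, 2, 95]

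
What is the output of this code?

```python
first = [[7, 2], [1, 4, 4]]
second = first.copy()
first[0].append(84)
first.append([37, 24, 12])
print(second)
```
[[7, 2, 84], [1, 4, 4]]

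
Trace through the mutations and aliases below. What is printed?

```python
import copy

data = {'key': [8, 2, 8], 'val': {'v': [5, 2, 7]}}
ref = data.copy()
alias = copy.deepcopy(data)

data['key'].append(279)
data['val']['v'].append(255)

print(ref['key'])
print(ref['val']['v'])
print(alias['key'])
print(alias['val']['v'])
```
[8, 2, 8, 279]
[5, 2, 7, 255]
[8, 2, 8]
[5, 2, 7]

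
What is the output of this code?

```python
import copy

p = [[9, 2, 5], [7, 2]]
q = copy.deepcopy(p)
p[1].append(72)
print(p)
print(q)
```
[[9, 2, 5], [7, 2, 72]]
[[9, 2, 5], [7, 2]]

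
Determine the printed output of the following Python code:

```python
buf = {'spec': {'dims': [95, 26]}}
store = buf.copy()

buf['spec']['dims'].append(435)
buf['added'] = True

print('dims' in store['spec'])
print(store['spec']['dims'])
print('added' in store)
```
True
[95, 26, 435]
False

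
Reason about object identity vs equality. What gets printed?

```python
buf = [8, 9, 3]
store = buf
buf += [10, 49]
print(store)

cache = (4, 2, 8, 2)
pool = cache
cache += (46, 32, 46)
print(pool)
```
[8, 9, 3, 10, 49]
(4, 2, 8, 2)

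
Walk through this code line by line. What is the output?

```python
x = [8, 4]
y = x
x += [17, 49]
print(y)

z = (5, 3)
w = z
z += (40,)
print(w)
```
[8, 4, 17, 49]
(5, 3)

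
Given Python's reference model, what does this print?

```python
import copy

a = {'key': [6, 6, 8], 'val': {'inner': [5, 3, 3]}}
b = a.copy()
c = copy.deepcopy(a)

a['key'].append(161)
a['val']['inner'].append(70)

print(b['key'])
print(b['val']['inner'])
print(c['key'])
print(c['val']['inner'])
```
[6, 6, 8, 161]
[5, 3, 3, 70]
[6, 6, 8]
[5, 3, 3]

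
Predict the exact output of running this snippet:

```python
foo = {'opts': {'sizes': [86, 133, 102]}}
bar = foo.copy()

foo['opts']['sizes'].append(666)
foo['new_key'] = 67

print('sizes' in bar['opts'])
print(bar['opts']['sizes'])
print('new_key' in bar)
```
True
[86, 133, 102, 666]
False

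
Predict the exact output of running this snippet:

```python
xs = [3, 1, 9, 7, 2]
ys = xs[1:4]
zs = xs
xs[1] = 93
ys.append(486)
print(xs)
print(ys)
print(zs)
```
[3, 93, 9, 7, 2]
[1, 9, 7, 486]
[3, 93, 9, 7, 2]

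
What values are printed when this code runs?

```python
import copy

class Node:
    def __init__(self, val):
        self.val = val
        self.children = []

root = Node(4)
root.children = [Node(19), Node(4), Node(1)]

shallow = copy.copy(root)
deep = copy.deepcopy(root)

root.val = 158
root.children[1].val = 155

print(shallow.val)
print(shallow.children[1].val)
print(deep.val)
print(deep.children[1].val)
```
4
155
4
4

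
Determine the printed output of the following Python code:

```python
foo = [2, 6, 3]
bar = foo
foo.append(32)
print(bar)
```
[2, 6, 3, 32]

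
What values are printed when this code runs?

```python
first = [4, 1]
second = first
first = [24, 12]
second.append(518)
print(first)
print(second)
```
[24, 12]
[4, 1, 518]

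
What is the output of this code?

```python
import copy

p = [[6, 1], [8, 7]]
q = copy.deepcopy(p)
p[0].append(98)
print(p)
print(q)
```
[[6, 1, 98], [8, 7]]
[[6, 1], [8, 7]]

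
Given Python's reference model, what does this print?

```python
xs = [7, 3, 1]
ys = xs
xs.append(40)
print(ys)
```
[7, 3, 1, 40]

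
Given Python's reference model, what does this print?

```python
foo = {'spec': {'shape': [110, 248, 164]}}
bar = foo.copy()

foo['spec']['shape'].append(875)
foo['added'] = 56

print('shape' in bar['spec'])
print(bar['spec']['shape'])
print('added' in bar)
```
True
[110, 248, 164, 875]
False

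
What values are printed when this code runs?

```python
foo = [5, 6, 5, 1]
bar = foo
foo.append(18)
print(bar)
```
[5, 6, 5, 1, 18]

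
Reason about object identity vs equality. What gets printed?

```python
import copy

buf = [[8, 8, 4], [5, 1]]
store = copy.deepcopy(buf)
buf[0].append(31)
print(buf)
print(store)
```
[[8, 8, 4, 31], [5, 1]]
[[8, 8, 4], [5, 1]]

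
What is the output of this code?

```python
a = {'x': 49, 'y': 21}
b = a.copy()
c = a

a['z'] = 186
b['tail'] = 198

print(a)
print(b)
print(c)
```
{'x': 49, 'y': 21, 'z': 186}
{'x': 49, 'y': 21, 'tail': 198}
{'x': 49, 'y': 21, 'z': 186}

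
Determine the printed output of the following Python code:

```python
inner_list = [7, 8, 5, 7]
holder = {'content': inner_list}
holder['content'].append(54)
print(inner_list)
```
[7, 8, 5, 7, 54]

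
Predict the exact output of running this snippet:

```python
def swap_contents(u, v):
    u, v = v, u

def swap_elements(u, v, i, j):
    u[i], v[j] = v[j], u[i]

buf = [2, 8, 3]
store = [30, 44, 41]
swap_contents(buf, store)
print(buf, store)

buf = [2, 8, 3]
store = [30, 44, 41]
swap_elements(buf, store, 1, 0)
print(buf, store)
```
[2, 8, 3] [30, 44, 41]
[2, 30, 3] [8, 44, 41]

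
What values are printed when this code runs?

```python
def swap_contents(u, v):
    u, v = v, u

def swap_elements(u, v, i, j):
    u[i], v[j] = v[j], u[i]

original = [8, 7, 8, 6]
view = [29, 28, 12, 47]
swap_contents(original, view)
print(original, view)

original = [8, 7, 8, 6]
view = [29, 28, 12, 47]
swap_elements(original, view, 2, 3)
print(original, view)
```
[8, 7, 8, 6] [29, 28, 12, 47]
[8, 7, 47, 6] [29, 28, 12, 8]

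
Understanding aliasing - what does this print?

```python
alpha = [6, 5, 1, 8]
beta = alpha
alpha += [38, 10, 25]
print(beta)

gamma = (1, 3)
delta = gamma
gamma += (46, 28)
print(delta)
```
[6, 5, 1, 8, 38, 10, 25]
(1, 3)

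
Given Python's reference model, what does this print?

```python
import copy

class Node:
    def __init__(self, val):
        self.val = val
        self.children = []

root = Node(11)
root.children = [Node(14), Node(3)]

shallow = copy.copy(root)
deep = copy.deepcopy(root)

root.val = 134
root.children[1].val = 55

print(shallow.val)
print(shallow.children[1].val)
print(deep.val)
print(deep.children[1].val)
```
11
55
11
3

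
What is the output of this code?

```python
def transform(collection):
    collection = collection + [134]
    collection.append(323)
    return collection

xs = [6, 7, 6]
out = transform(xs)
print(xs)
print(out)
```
[6, 7, 6]
[6, 7, 6, 134, 323]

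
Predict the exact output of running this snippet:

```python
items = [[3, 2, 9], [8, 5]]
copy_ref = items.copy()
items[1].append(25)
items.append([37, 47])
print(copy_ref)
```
[[3, 2, 9], [8, 5, 25]]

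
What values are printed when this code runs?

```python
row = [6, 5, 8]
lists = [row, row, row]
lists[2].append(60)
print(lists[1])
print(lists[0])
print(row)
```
[6, 5, 8, 60]
[6, 5, 8, 60]
[6, 5, 8, 60]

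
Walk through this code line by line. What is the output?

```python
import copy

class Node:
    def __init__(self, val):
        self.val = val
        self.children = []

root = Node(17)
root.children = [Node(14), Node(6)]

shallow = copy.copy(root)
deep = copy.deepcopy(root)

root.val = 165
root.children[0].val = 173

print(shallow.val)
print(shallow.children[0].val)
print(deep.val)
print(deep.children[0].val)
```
17
173
17
14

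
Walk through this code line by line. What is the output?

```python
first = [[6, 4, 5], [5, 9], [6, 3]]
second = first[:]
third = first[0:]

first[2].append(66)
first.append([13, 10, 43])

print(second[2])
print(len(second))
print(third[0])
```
[6, 3, 66]
3
[6, 4, 5]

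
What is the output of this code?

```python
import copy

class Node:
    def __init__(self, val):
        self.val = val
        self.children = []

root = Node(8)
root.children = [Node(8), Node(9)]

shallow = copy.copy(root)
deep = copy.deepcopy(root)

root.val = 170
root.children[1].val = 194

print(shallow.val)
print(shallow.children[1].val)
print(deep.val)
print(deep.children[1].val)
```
8
194
8
9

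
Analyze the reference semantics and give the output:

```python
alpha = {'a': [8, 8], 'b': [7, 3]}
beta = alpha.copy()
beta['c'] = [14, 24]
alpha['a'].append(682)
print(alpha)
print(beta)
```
{'a': [8, 8, 682], 'b': [7, 3]}
{'a': [8, 8, 682], 'b': [7, 3], 'c': [14, 24]}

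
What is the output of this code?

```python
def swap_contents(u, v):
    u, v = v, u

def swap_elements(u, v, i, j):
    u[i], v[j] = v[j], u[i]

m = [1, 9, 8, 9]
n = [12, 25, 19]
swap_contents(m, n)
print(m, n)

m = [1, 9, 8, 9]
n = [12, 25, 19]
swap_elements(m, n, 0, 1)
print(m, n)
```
[1, 9, 8, 9] [12, 25, 19]
[25, 9, 8, 9] [12, 1, 19]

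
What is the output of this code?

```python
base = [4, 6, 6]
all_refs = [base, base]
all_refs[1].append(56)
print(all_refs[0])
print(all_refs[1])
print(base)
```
[4, 6, 6, 56]
[4, 6, 6, 56]
[4, 6, 6, 56]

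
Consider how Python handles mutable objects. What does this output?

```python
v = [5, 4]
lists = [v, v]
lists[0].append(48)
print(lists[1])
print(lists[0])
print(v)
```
[5, 4, 48]
[5, 4, 48]
[5, 4, 48]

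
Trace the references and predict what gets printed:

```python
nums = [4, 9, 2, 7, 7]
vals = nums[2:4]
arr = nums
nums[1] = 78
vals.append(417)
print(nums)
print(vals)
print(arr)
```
[4, 78, 2, 7, 7]
[2, 7, 417]
[4, 78, 2, 7, 7]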